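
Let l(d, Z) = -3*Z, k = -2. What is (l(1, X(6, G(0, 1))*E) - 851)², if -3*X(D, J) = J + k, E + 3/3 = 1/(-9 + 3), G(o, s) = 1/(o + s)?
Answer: 25999801/36 ≈ 7.2222e+5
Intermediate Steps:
E = -7/6 (E = -1 + 1/(-9 + 3) = -1 + 1/(-6) = -1 - ⅙ = -7/6 ≈ -1.1667)
X(D, J) = ⅔ - J/3 (X(D, J) = -(J - 2)/3 = -(-2 + J)/3 = ⅔ - J/3)
(l(1, X(6, G(0, 1))*E) - 851)² = (-3*(⅔ - 1/(3*(0 + 1)))*(-7)/6 - 851)² = (-3*(⅔ - ⅓/1)*(-7)/6 - 851)² = (-3*(⅔ - ⅓*1)*(-7)/6 - 851)² = (-3*(⅔ - ⅓)*(-7)/6 - 851)² = (-(-7)/6 - 851)² = (-3*(-7/18) - 851)² = (7/6 - 851)² = (-5099/6)² = 25999801/36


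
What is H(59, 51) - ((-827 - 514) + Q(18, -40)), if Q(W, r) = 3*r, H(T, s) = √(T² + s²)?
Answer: 1461 + √6082 ≈ 1539.0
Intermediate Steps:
H(59, 51) - ((-827 - 514) + Q(18, -40)) = √(59² + 51²) - ((-827 - 514) + 3*(-40)) = √(3481 + 2601) - (-1341 - 120) = √6082 - 1*(-1461) = √6082 + 1461 = 1461 + √6082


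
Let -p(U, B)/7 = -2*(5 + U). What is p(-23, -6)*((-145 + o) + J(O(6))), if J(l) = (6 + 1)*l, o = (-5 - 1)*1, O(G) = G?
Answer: 27468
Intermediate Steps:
p(U, B) = 70 + 14*U (p(U, B) = -(-14)*(5 + U) = -7*(-10 - 2*U) = 70 + 14*U)
o = -6 (o = -6*1 = -6)
J(l) = 7*l
p(-23, -6)*((-145 + o) + J(O(6))) = (70 + 14*(-23))*((-145 - 6) + 7*6) = (70 - 322)*(-151 + 42) = -252*(-109) = 27468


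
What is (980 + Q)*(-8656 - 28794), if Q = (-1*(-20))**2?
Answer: -51681000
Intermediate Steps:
Q = 400 (Q = 20**2 = 400)
(980 + Q)*(-8656 - 28794) = (980 + 400)*(-8656 - 28794) = 1380*(-37450) = -51681000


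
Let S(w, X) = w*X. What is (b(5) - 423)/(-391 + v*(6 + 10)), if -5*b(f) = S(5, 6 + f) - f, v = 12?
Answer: 433/199 ≈ 2.1759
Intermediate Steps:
S(w, X) = X*w
b(f) = -6 - 4*f/5 (b(f) = -((6 + f)*5 - f)/5 = -((30 + 5*f) - f)/5 = -(30 + 4*f)/5 = -6 - 4*f/5)
(b(5) - 423)/(-391 + v*(6 + 10)) = ((-6 - ⅘*5) - 423)/(-391 + 12*(6 + 10)) = ((-6 - 4) - 423)/(-391 + 12*16) = (-10 - 423)/(-391 + 192) = -433/(-199) = -433*(-1/199) = 433/199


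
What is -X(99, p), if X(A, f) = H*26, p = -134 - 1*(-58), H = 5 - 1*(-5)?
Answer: -260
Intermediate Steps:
H = 10 (H = 5 + 5 = 10)
p = -76 (p = -134 + 58 = -76)
X(A, f) = 260 (X(A, f) = 10*26 = 260)
-X(99, p) = -1*260 = -260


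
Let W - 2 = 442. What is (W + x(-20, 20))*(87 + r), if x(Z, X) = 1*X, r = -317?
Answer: -106720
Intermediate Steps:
W = 444 (W = 2 + 442 = 444)
x(Z, X) = X
(W + x(-20, 20))*(87 + r) = (444 + 20)*(87 - 317) = 464*(-230) = -106720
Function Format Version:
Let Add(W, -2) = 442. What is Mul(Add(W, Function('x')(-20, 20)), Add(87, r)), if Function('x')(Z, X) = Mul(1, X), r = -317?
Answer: -106720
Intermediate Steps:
W = 444 (W = Add(2, 442) = 444)
Function('x')(Z, X) = X
Mul(Add(W, Function('x')(-20, 20)), Add(87, r)) = Mul(Add(444, 20), Add(87, -317)) = Mul(464, -230) = -106720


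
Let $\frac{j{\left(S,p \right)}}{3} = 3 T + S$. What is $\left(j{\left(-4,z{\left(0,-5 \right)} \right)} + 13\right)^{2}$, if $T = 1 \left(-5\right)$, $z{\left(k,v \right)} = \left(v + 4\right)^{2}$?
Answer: $1936$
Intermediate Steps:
$z{\left(k,v \right)} = \left(4 + v\right)^{2}$
$T = -5$
$j{\left(S,p \right)} = -45 + 3 S$ ($j{\left(S,p \right)} = 3 \left(3 \left(-5\right) + S\right) = 3 \left(-15 + S\right) = -45 + 3 S$)
$\left(j{\left(-4,z{\left(0,-5 \right)} \right)} + 13\right)^{2} = \left(\left(-45 + 3 \left(-4\right)\right) + 13\right)^{2} = \left(\left(-45 - 12\right) + 13\right)^{2} = \left(-57 + 13\right)^{2} = \left(-44\right)^{2} = 1936$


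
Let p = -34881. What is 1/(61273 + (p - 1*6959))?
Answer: 1/19433 ≈ 5.1459e-5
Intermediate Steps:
1/(61273 + (p - 1*6959)) = 1/(61273 + (-34881 - 1*6959)) = 1/(61273 + (-34881 - 6959)) = 1/(61273 - 41840) = 1/19433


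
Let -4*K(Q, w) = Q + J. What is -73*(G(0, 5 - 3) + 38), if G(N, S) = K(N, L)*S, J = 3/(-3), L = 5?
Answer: -5621/2 ≈ -2810.5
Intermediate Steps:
J = -1 (J = 3*(-1/3) = -1)
K(Q, w) = 1/4 - Q/4 (K(Q, w) = -(Q - 1)/4 = -(-1 + Q)/4 = 1/4 - Q/4)
G(N, S) = S*(1/4 - N/4) (G(N, S) = (1/4 - N/4)*S = S*(1/4 - N/4))
-73*(G(0, 5 - 3) + 38) = -73*((5 - 3)*(1 - 1*0)/4 + 38) = -73*((1/4)*2*(1 + 0) + 38) = -73*((1/4)*2*1 + 38) = -73*(1/2 + 38) = -73*77/2 = -5621/2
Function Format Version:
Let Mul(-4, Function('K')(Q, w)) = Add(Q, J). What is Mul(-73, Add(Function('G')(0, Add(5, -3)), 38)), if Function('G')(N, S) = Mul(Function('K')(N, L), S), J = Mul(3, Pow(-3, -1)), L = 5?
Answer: Rational(-5621, 2) ≈ -2810.5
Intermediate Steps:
J = -1 (J = Mul(3, Rational(-1, 3)) = -1)
Function('K')(Q, w) = Add(Rational(1, 4), Mul(Rational(-1, 4), Q)) (Function('K')(Q, w) = Mul(Rational(-1, 4), Add(Q, -1)) = Mul(Rational(-1, 4), Add(-1, Q)) = Add(Rational(1, 4), Mul(Rational(-1, 4), Q)))
Function('G')(N, S) = Mul(S, Add(Rational(1, 4), Mul(Rational(-1, 4), N))) (Function('G')(N, S) = Mul(Add(Rational(1, 4), Mul(Rational(-1, 4), N)), S) = Mul(S, Add(Rational(1, 4), Mul(Rational(-1, 4), N))))
Mul(-73, Add(Function('G')(0, Add(5, -3)), 38)) = Mul(-73, Add(Mul(Rational(1, 4), Add(5, -3), Add(1, Mul(-1, 0))), 38)) = Mul(-73, Add(Mul(Rational(1, 4), 2, Add(1, 0)), 38)) = Mul(-73, Add(Mul(Rational(1, 4), 2, 1), 38)) = Mul(-73, Add(Rational(1, 2), 38)) = Mul(-73, Rational(77, 2)) = Rational(-5621, 2)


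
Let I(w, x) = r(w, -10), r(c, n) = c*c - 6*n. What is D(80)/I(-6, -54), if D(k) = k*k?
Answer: 200/3 ≈ 66.667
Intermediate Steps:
r(c, n) = c**2 - 6*n
I(w, x) = 60 + w**2 (I(w, x) = w**2 - 6*(-10) = w**2 + 60 = 60 + w**2)
D(k) = k**2
D(80)/I(-6, -54) = 80**2/(60 + (-6)**2) = 6400/(60 + 36) = 6400/96 = 6400*(1/96) = 200/3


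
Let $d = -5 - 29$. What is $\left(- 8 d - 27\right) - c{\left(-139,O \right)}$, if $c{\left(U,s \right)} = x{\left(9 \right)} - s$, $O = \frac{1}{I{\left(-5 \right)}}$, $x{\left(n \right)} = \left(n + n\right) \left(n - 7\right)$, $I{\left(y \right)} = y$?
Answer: $\frac{1044}{5} \approx 208.8$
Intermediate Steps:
$d = -34$ ($d = -5 - 29 = -34$)
$x{\left(n \right)} = 2 n \left(-7 + n\right)$
$O = - \frac{1}{5}$ ($O = \frac{1}{-5} = - \frac{1}{5} \approx -0.2$)
$c{\left(U,s \right)} = 36 - s$ ($c{\left(U,s \right)} = 2 \cdot 9 \left(-7 + 9\right) - s = 2 \cdot 9 \cdot 2 - s = 36 - s$)
$\left(- 8 d - 27\right) - c{\left(-139,O \right)} = \left(\left(-8\right) \left(-34\right) - 27\right) - \left(36 - - \frac{1}{5}\right) = \left(272 - 27\right) - \left(36 + \frac{1}{5}\right) = 245 - \frac{181}{5} = \frac{1044}{5}$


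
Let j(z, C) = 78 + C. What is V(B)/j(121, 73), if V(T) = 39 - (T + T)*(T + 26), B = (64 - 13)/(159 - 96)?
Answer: -1943/66591 ≈ -0.029178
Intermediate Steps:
B = 17/21 (B = 51/63 = 51*(1/63) = 17/21 ≈ 0.80952)
V(T) = 39 - 2*T*(26 + T)
V(B)/j(121, 73) = (39 - 52*17/21 - 2*(17/21)²)/(78 + 73) = (39 - 884/21 - 2*289/441)/151 = (39 - 884/21 - 578/441)*(1/151) = -1943/441*1/151 = -1943/66591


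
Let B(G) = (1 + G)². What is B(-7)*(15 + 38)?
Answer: 1908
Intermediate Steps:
B(-7)*(15 + 38) = (1 - 7)²*(15 + 38) = (-6)²*53 = 36*53 = 1908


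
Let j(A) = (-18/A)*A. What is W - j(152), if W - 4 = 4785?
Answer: 4807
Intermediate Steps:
j(A) = -18
W = 4789 (W = 4 + 4785 = 4789)
W - j(152) = 4789 - 1*(-18) = 4789 + 18 = 4807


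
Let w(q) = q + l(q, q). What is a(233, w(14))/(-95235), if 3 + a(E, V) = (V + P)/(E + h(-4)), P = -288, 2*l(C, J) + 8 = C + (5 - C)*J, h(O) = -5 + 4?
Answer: 103/2209452 ≈ 4.6618e-5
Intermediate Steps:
h(O) = -1
l(C, J) = -4 + C/2 + J*(5 - C)/2 (l(C, J) = -4 + (C + (5 - C)*J)/2 = -4 + (C + J*(5 - C))/2 = -4 + (C/2 + J*(5 - C)/2) = -4 + C/2 + J*(5 - C)/2)
w(q) = -4 + 4*q - q²/2 (w(q) = q + (-4 + q/2 + 5*q/2 - q*q/2) = q + (-4 + q/2 + 5*q/2 - q²/2) = q + (-4 + 3*q - q²/2) = -4 + 4*q - q²/2)
a(E, V) = -3 + (-288 + V)/(-1 + E) (a(E, V) = -3 + (V - 288)/(E - 1) = -3 + (-288 + V)/(-1 + E))
a(233, w(14))/(-95235) = ((-285 + (-4 + 4*14 - ½*14²) - 3*233)/(-1 + 233))/(-95235) = ((-285 + (-4 + 56 - ½*196) - 699)/232)*(-1/95235) = ((-285 + (-4 + 56 - 98) - 699)/232)*(-1/95235) = ((-285 - 46 - 699)/232)*(-1/95235) = ((1/232)*(-1030))*(-1/95235) = -515/116*(-1/95235) = 103/2209452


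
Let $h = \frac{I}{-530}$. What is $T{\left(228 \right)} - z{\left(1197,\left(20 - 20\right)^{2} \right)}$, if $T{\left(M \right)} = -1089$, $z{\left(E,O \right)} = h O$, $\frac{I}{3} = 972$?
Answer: $-1089$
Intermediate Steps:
$I = 2916$ ($I = 3 \cdot 972 = 2916$)
$h = - \frac{1458}{265}$ ($h = \frac{2916}{-530} = 2916 \left(- \frac{1}{530}\right) = - \frac{1458}{265} \approx -5.5019$)
$z{\left(E,O \right)} = - \frac{1458 O}{265}$
$T{\left(228 \right)} - z{\left(1197,\left(20 - 20\right)^{2} \right)} = -1089 - - \frac{1458 \left(20 - 20\right)^{2}}{265} = -1089 - - \frac{1458 \cdot 0^{2}}{265} = -1089 - \left(- \frac{1458}{265}\right) 0 = -1089 - 0 = -1089 + 0 = -1089$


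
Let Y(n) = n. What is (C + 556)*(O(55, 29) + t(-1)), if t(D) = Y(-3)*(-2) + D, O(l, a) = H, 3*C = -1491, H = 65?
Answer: 4130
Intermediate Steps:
C = -497 (C = (⅓)*(-1491) = -497)
O(l, a) = 65
t(D) = 6 + D (t(D) = -3*(-2) + D = 6 + D)
(C + 556)*(O(55, 29) + t(-1)) = (-497 + 556)*(65 + (6 - 1)) = 59*(65 + 5) = 59*70 = 4130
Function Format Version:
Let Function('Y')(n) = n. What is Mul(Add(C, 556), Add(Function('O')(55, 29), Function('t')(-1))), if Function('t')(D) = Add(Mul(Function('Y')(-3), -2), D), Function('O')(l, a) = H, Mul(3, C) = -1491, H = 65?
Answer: 4130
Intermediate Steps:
C = -497 (C = Mul(Rational(1, 3), -1491) = -497)
Function('O')(l, a) = 65
Function('t')(D) = Add(6, D) (Function('t')(D) = Add(Mul(-3, -2), D) = Add(6, D))
Mul(Add(C, 556), Add(Function('O')(55, 29), Function('t')(-1))) = Mul(Add(-497, 556), Add(65, Add(6, -1))) = Mul(59, Add(65, 5)) = Mul(59, 70) = 4130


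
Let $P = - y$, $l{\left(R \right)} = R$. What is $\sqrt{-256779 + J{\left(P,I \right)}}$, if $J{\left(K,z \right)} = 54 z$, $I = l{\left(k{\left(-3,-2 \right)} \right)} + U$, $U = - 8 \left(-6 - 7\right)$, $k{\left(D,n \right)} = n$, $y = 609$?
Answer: $3 i \sqrt{27919} \approx 501.27 i$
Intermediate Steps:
$U = 104$ ($U = \left(-8\right) \left(-13\right) = 104$)
$I = 102$ ($I = -2 + 104 = 102$)
$P = -609$ ($P = \left(-1\right) 609 = -609$)
$\sqrt{-256779 + J{\left(P,I \right)}} = \sqrt{-256779 + 54 \cdot 102} = \sqrt{-256779 + 5508} = \sqrt{-251271} = 3 i \sqrt{27919}$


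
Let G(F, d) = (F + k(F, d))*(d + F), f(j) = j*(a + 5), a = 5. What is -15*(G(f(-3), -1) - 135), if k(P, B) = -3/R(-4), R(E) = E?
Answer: -46305/4 ≈ -11576.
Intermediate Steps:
f(j) = 10*j (f(j) = j*(5 + 5) = j*10 = 10*j)
k(P, B) = ¾ (k(P, B) = -3/(-4) = -3*(-¼) = ¾)
G(F, d) = (¾ + F)*(F + d) (G(F, d) = (F + ¾)*(d + F) = (¾ + F)*(F + d))
-15*(G(f(-3), -1) - 135) = -15*(((10*(-3))² + 3*(10*(-3))/4 + (¾)*(-1) + (10*(-3))*(-1)) - 135) = -15*(((-30)² + (¾)*(-30) - ¾ - 30*(-1)) - 135) = -15*((900 - 45/2 - ¾ + 30) - 135) = -15*(3627/4 - 135) = -15*3087/4 = -46305/4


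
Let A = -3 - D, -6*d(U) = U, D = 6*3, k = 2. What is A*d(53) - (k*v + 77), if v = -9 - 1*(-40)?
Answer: 93/2 ≈ 46.500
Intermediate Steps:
D = 18
d(U) = -U/6
A = -21 (A = -3 - 1*18 = -3 - 18 = -21)
v = 31 (v = -9 + 40 = 31)
A*d(53) - (k*v + 77) = -(-7)*53/2 - (2*31 + 77) = -21*(-53/6) - (62 + 77) = 371/2 - 1*139 = 371/2 - 139 = 93/2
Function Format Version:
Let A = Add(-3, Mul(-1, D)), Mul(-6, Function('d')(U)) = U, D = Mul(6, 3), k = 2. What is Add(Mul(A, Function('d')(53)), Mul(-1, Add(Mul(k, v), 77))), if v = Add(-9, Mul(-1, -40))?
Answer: Rational(93, 2) ≈ 46.500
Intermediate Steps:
D = 18
Function('d')(U) = Mul(Rational(-1, 6), U)
A = -21 (A = Add(-3, Mul(-1, 18)) = Add(-3, -18) = -21)
v = 31 (v = Add(-9, 40) = 31)
Add(Mul(A, Function('d')(53)), Mul(-1, Add(Mul(k, v), 77))) = Add(Mul(-21, Mul(Rational(-1, 6), 53)), Mul(-1, Add(Mul(2, 31), 77))) = Add(Mul(-21, Rational(-53, 6)), Mul(-1, Add(62, 77))) = Add(Rational(371, 2), Mul(-1, 139)) = Add(Rational(371, 2), -139) = Rational(93, 2)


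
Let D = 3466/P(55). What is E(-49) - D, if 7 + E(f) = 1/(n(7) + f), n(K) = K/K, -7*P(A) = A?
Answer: 1146041/2640 ≈ 434.11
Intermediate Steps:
P(A) = -A/7
D = -24262/55 (D = 3466/((-⅐*55)) = 3466/(-55/7) = 3466*(-7/55) = -24262/55 ≈ -441.13)
n(K) = 1
E(f) = -7 + 1/(1 + f)
E(-49) - D = (-6 - 7*(-49))/(1 - 49) - 1*(-24262/55) = (-6 + 343)/(-48) + 24262/55 = -1/48*337 + 24262/55 = -337/48 + 24262/55 = 1146041/2640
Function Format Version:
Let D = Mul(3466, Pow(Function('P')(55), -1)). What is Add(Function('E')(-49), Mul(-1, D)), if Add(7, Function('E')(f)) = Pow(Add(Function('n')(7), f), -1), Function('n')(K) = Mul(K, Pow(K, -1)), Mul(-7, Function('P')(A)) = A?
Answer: Rational(1146041, 2640) ≈ 434.11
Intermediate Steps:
Function('P')(A) = Mul(Rational(-1, 7), A)
D = Rational(-24262, 55) (D = Mul(3466, Pow(Mul(Rational(-1, 7), 55), -1)) = Mul(3466, Pow(Rational(-55, 7), -1)) = Mul(3466, Rational(-7, 55)) = Rational(-24262, 55) ≈ -441.13)
Function('n')(K) = 1
Function('E')(f) = Add(-7, Pow(Add(1, f), -1))
Add(Function('E')(-49), Mul(-1, D)) = Add(Mul(Pow(Add(1, -49), -1), Add(-6, Mul(-7, -49))), Mul(-1, Rational(-24262, 55))) = Add(Mul(Pow(-48, -1), Add(-6, 343)), Rational(24262, 55)) = Add(Mul(Rational(-1, 48), 337), Rational(24262, 55)) = Add(Rational(-337, 48), Rational(24262, 55)) = Rational(1146041, 2640)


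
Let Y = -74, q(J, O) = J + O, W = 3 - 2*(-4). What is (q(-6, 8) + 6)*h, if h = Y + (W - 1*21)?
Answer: -672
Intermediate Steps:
W = 11 (W = 3 + 8 = 11)
h = -84 (h = -74 + (11 - 1*21) = -74 + (11 - 21) = -74 - 10 = -84)
(q(-6, 8) + 6)*h = ((-6 + 8) + 6)*(-84) = (2 + 6)*(-84) = 8*(-84) = -672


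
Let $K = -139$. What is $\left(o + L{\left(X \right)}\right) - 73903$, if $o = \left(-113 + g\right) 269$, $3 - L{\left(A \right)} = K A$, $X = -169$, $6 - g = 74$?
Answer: $-146080$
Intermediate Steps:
$g = -68$ ($g = 6 - 74 = -68$)
$L{\left(A \right)} = 3 + 139 A$ ($L{\left(A \right)} = 3 - - 139 A = 3 + 139 A$)
$o = -48689$ ($o = \left(-113 - 68\right) 269 = \left(-181\right) 269 = -48689$)
$\left(o + L{\left(X \right)}\right) - 73903 = \left(-48689 + \left(3 + 139 \left(-169\right)\right)\right) - 73903 = \left(-48689 + \left(3 - 23491\right)\right) - 73903 = \left(-48689 - 23488\right) - 73903 = -72177 - 73903 = -146080$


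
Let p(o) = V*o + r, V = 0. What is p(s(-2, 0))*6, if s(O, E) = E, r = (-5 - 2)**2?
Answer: 294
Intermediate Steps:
r = 49 (r = (-7)**2 = 49)
p(o) = 49 (p(o) = 0*o + 49 = 0 + 49 = 49)
p(s(-2, 0))*6 = 49*6 = 294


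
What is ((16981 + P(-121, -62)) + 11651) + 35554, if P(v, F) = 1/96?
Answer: 6161857/96 ≈ 64186.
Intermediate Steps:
P(v, F) = 1/96
((16981 + P(-121, -62)) + 11651) + 35554 = ((16981 + 1/96) + 11651) + 35554 = (1630177/96 + 11651) + 35554 = 2748673/96 + 35554 = 6161857/96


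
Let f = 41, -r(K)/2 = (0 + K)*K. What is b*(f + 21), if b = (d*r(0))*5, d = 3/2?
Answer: 0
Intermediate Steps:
d = 3/2 (d = 3*(1/2) = 3/2 ≈ 1.5000)
r(K) = -2*K**2 (r(K) = -2*(0 + K)*K = -2*K*K = -2*K**2)
b = 0 (b = (3*(-2*0**2)/2)*5 = (3*(-2*0)/2)*5 = ((3/2)*0)*5 = 0*5 = 0)
b*(f + 21) = 0*(41 + 21) = 0*62 = 0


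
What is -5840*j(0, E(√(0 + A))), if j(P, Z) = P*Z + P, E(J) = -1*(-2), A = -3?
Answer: 0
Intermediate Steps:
E(J) = 2
j(P, Z) = P + P*Z
-5840*j(0, E(√(0 + A))) = -0*(1 + 2) = -0*3 = -5840*0 = 0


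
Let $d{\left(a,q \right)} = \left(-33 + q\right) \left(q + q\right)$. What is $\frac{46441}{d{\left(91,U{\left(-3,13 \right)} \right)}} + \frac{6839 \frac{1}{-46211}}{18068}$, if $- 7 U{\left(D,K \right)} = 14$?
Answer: $\frac{4846932968001}{14611456090} \approx 331.72$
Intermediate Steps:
$U{\left(D,K \right)} = -2$ ($U{\left(D,K \right)} = \left(- \frac{1}{7}\right) 14 = -2$)
$d{\left(a,q \right)} = 2 q \left(-33 + q\right)$ ($d{\left(a,q \right)} = \left(-33 + q\right) 2 q = 2 q \left(-33 + q\right)$)
$\frac{46441}{d{\left(91,U{\left(-3,13 \right)} \right)}} + \frac{6839 \frac{1}{-46211}}{18068} = \frac{46441}{2 \left(-2\right) \left(-33 - 2\right)} + \frac{6839 \frac{1}{-46211}}{18068} = \frac{46441}{2 \left(-2\right) \left(-35\right)} + 6839 \left(- \frac{1}{46211}\right) \frac{1}{18068} = \frac{46441}{140} - \frac{6839}{834940348} = \frac{4846932968001}{14611456090}$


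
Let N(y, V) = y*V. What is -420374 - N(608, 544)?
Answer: -751126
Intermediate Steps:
N(y, V) = V*y
-420374 - N(608, 544) = -420374 - 544*608 = -420374 - 1*330752 = -420374 - 330752 = -751126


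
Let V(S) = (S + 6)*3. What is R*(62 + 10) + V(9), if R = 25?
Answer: 1845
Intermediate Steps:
V(S) = 18 + 3*S (V(S) = (6 + S)*3 = 18 + 3*S)
R*(62 + 10) + V(9) = 25*(62 + 10) + (18 + 3*9) = 25*72 + (18 + 27) = 1800 + 45 = 1845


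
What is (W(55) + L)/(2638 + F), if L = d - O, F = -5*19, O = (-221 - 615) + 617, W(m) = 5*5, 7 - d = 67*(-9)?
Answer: 854/2543 ≈ 0.33582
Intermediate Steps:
d = 610 (d = 7 - 67*(-9) = 7 - 1*(-603) = 7 + 603 = 610)
W(m) = 25
O = -219 (O = -836 + 617 = -219)
F = -95
L = 829 (L = 610 - 1*(-219) = 610 + 219 = 829)
(W(55) + L)/(2638 + F) = (25 + 829)/(2638 - 95) = 854/2543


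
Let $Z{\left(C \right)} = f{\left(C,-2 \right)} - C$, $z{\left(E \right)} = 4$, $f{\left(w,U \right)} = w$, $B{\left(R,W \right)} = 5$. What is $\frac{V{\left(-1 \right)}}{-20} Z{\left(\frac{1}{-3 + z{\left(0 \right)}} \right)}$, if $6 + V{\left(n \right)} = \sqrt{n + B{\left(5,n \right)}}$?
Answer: $0$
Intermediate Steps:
$Z{\left(C \right)} = 0$ ($Z{\left(C \right)} = C - C = 0$)
$V{\left(n \right)} = -6 + \sqrt{5 + n}$ ($V{\left(n \right)} = -6 + \sqrt{n + 5} = -6 + \sqrt{5 + n}$)
$\frac{V{\left(-1 \right)}}{-20} Z{\left(\frac{1}{-3 + z{\left(0 \right)}} \right)} = \frac{-6 + \sqrt{5 - 1}}{-20} \cdot 0 = - \frac{-6 + \sqrt{4}}{20} \cdot 0 = - \frac{-6 + 2}{20} \cdot 0 = \left(- \frac{1}{20}\right) \left(-4\right) 0 = \frac{1}{5} \cdot 0 = 0$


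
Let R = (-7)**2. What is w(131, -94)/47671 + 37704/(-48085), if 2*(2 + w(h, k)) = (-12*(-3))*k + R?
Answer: -3755330583/4584520070 ≈ -0.81913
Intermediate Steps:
R = 49
w(h, k) = 45/2 + 18*k (w(h, k) = -2 + ((-12*(-3))*k + 49)/2 = -2 + (36*k + 49)/2 = -2 + (49 + 36*k)/2 = -2 + (49/2 + 18*k) = 45/2 + 18*k)
w(131, -94)/47671 + 37704/(-48085) = (45/2 + 18*(-94))/47671 + 37704/(-48085) = (45/2 - 1692)*(1/47671) + 37704*(-1/48085) = -3339/2*1/47671 - 37704/48085 = -3339/95342 - 37704/48085 = -3755330583/4584520070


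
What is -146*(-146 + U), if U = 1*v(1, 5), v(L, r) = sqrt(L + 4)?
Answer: 21316 - 146*sqrt(5) ≈ 20990.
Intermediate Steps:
v(L, r) = sqrt(4 + L)
U = sqrt(5) (U = 1*sqrt(4 + 1) = 1*sqrt(5) = sqrt(5) ≈ 2.2361)
-146*(-146 + U) = -146*(-146 + sqrt(5)) = 21316 - 146*sqrt(5)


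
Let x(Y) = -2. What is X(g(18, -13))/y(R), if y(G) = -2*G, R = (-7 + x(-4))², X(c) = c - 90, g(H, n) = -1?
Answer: 91/162 ≈ 0.56173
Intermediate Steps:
X(c) = -90 + c
R = 81 (R = (-7 - 2)² = (-9)² = 81)
X(g(18, -13))/y(R) = (-90 - 1)/((-2*81)) = -91/(-162) = -91*(-1/162) = 91/162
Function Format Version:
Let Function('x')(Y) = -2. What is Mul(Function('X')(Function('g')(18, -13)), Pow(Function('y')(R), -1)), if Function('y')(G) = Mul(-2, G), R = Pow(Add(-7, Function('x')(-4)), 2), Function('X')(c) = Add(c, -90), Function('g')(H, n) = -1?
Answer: Rational(91, 162) ≈ 0.56173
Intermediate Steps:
Function('X')(c) = Add(-90, c)
R = 81 (R = Pow(Add(-7, -2), 2) = Pow(-9, 2) = 81)
Mul(Function('X')(Function('g')(18, -13)), Pow(Function('y')(R), -1)) = Mul(Add(-90, -1), Pow(Mul(-2, 81), -1)) = Mul(-91, Pow(-162, -1)) = Mul(-91, Rational(-1, 162)) = Rational(91, 162)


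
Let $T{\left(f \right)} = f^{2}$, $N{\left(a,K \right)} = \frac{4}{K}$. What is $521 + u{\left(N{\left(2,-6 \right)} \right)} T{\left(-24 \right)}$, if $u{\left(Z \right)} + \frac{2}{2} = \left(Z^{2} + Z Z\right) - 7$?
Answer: $-3575$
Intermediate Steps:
$u{\left(Z \right)} = -8 + 2 Z^{2}$ ($u{\left(Z \right)} = -1 - \left(7 - Z^{2} - Z Z\right) = -1 + \left(\left(Z^{2} + Z^{2}\right) - 7\right) = -1 + \left(2 Z^{2} - 7\right) = -1 + \left(-7 + 2 Z^{2}\right) = -8 + 2 Z^{2}$)
$521 + u{\left(N{\left(2,-6 \right)} \right)} T{\left(-24 \right)} = 521 + \left(-8 + 2 \left(\frac{4}{-6}\right)^{2}\right) \left(-24\right)^{2} = 521 + \left(-8 + 2 \left(4 \left(- \frac{1}{6}\right)\right)^{2}\right) 576 = 521 + \left(-8 + 2 \left(- \frac{2}{3}\right)^{2}\right) 576 = 521 + \left(-8 + 2 \cdot \frac{4}{9}\right) 576 = 521 + \left(-8 + \frac{8}{9}\right) 576 = 521 - 4096 = -3575$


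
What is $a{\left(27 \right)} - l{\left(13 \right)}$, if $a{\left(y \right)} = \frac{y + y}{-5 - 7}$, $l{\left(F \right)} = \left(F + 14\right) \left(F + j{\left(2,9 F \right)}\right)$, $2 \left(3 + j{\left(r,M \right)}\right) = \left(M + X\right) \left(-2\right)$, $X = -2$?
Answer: $\frac{5661}{2} \approx 2830.5$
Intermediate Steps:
$j{\left(r,M \right)} = -1 - M$ ($j{\left(r,M \right)} = -3 + \frac{\left(M - 2\right) \left(-2\right)}{2} = -3 + \frac{\left(-2 + M\right) \left(-2\right)}{2} = -3 + \frac{4 - 2 M}{2} = -3 - \left(-2 + M\right) = -1 - M$)
$l{\left(F \right)} = \left(-1 - 8 F\right) \left(14 + F\right)$ ($l{\left(F \right)} = \left(F + 14\right) \left(F - \left(1 + 9 F\right)\right) = \left(14 + F\right) \left(F - \left(1 + 9 F\right)\right) = \left(14 + F\right) \left(-1 - 8 F\right) = \left(-1 - 8 F\right) \left(14 + F\right)$)
$a{\left(y \right)} = - \frac{y}{6}$ ($a{\left(y \right)} = \frac{2 y}{-12} = 2 y \left(- \frac{1}{12}\right) = - \frac{y}{6}$)
$a{\left(27 \right)} - l{\left(13 \right)} = \left(- \frac{1}{6}\right) 27 - \left(-14 - 1469 - 8 \cdot 13^{2}\right) = - \frac{9}{2} - \left(-14 - 1469 - 1352\right) = - \frac{9}{2} - -2835 = - \frac{9}{2} + 2835 = \frac{5661}{2}$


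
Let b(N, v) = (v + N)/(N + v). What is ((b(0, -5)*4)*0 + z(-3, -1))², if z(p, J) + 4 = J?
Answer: 25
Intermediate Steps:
b(N, v) = 1 (b(N, v) = (N + v)/(N + v) = 1)
z(p, J) = -4 + J
((b(0, -5)*4)*0 + z(-3, -1))² = ((1*4)*0 + (-4 - 1))² = (4*0 - 5)² = (0 - 5)² = (-5)² = 25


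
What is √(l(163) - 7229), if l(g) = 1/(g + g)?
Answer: I*√768268878/326 ≈ 85.024*I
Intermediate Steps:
l(g) = 1/(2*g)
√(l(163) - 7229) = √((½)/163 - 7229) = √((½)*(1/163) - 7229) = √(1/326 - 7229) = √(-2356653/326) = I*√768268878/326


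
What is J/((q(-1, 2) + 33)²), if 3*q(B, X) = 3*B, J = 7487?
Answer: 7487/1024 ≈ 7.3115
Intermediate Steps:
q(B, X) = B (q(B, X) = (3*B)/3 = B)
J/((q(-1, 2) + 33)²) = 7487/((-1 + 33)²) = 7487/(32²) = 7487/1024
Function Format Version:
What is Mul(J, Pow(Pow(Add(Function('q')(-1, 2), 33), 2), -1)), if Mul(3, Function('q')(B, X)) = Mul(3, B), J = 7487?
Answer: Rational(7487, 1024) ≈ 7.3115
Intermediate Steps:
Function('q')(B, X) = B (Function('q')(B, X) = Mul(Rational(1, 3), Mul(3, B)) = B)
Mul(J, Pow(Pow(Add(Function('q')(-1, 2), 33), 2), -1)) = Mul(7487, Pow(Pow(Add(-1, 33), 2), -1)) = Mul(7487, Pow(Pow(32, 2), -1)) = Mul(7487, Pow(1024, -1)) = Mul(7487, Rational(1, 1024)) = Rational(7487, 1024)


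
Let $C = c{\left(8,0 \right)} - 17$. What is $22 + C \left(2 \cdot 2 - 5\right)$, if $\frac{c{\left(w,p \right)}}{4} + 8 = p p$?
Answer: $71$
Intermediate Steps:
$c{\left(w,p \right)} = -32 + 4 p^{2}$ ($c{\left(w,p \right)} = -32 + 4 p p = -32 + 4 p^{2}$)
$C = -49$ ($C = \left(-32 + 4 \cdot 0^{2}\right) - 17 = \left(-32 + 4 \cdot 0\right) - 17 = \left(-32 + 0\right) - 17 = -32 - 17 = -49$)
$22 + C \left(2 \cdot 2 - 5\right) = 22 - 49 \left(2 \cdot 2 - 5\right) = 22 - 49 \left(4 - 5\right) = 22 - -49 = 22 + 49 = 71$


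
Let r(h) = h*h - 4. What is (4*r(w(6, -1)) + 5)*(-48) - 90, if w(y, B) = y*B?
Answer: -6474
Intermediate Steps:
w(y, B) = B*y
r(h) = -4 + h**2 (r(h) = h**2 - 4 = -4 + h**2)
(4*r(w(6, -1)) + 5)*(-48) - 90 = (4*(-4 + (-1*6)**2) + 5)*(-48) - 90 = (4*(-4 + (-6)**2) + 5)*(-48) - 90 = (4*(-4 + 36) + 5)*(-48) - 90 = (4*32 + 5)*(-48) - 90 = (128 + 5)*(-48) - 90 = 133*(-48) - 90 = -6384 - 90 = -6474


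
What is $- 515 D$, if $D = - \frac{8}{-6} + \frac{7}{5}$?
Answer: $- \frac{4223}{3} \approx -1407.7$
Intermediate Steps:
$D = \frac{41}{15}$ ($D = \left(-8\right) \left(- \frac{1}{6}\right) + 7 \cdot \frac{1}{5} = \frac{4}{3} + \frac{7}{5} = \frac{41}{15} \approx 2.7333$)
$- 515 D = \left(-515\right) \frac{41}{15} = - \frac{4223}{3}$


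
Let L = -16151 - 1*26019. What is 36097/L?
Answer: -36097/42170 ≈ -0.85599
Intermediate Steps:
L = -42170 (L = -16151 - 26019 = -42170)
36097/L = 36097/(-42170) = 36097*(-1/42170) = -36097/42170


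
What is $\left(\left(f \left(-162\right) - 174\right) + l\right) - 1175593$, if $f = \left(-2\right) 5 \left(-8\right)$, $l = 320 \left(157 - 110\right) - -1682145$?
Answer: $508458$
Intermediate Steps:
$l = 1697185$ ($l = 320 \cdot 47 + 1682145 = 15040 + 1682145 = 1697185$)
$f = 80$ ($f = \left(-10\right) \left(-8\right) = 80$)
$\left(\left(f \left(-162\right) - 174\right) + l\right) - 1175593 = \left(\left(80 \left(-162\right) - 174\right) + 1697185\right) - 1175593 = \left(\left(-12960 - 174\right) + 1697185\right) - 1175593 = \left(-13134 + 1697185\right) - 1175593 = 1684051 - 1175593 = 508458$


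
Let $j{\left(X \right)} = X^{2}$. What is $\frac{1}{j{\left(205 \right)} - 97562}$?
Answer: $- \frac{1}{55537} \approx -1.8006 \cdot 10^{-5}$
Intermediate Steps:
$\frac{1}{j{\left(205 \right)} - 97562} = \frac{1}{205^{2} - 97562} = \frac{1}{42025 - 97562} = \frac{1}{-55537} = - \frac{1}{55537}$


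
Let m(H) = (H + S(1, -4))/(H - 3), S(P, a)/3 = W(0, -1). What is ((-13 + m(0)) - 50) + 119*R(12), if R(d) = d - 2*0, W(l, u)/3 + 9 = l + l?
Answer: 1392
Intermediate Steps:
W(l, u) = -27 + 6*l (W(l, u) = -27 + 3*(l + l) = -27 + 3*(2*l) = -27 + 6*l)
S(P, a) = -81 (S(P, a) = 3*(-27 + 6*0) = 3*(-27 + 0) = 3*(-27) = -81)
R(d) = d (R(d) = d + 0 = d)
m(H) = (-81 + H)/(-3 + H) (m(H) = (H - 81)/(H - 3) = (-81 + H)/(-3 + H))
((-13 + m(0)) - 50) + 119*R(12) = ((-13 + (-81 + 0)/(-3 + 0)) - 50) + 119*12 = ((-13 - 81/(-3)) - 50) + 1428 = ((-13 - ⅓*(-81)) - 50) + 1428 = ((-13 + 27) - 50) + 1428 = (14 - 50) + 1428 = -36 + 1428 = 1392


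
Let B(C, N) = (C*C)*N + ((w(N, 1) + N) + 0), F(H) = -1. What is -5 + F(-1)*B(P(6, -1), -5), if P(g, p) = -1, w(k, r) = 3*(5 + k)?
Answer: 5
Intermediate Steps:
w(k, r) = 15 + 3*k
B(C, N) = 15 + 4*N + N*C**2 (B(C, N) = (C*C)*N + (((15 + 3*N) + N) + 0) = C**2*N + ((15 + 4*N) + 0) = N*C**2 + (15 + 4*N) = 15 + 4*N + N*C**2)
-5 + F(-1)*B(P(6, -1), -5) = -5 - (15 + 4*(-5) - 5*(-1)**2) = -5 - (15 - 20 - 5*1) = -5 - (15 - 20 - 5) = -5 - 1*(-10) = -5 + 10 = 5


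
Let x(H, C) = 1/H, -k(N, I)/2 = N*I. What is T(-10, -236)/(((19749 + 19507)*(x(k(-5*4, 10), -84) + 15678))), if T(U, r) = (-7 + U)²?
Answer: 14450/30772783307 ≈ 4.6957e-7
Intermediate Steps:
k(N, I) = -2*I*N (k(N, I) = -2*N*I = -2*I*N)
T(-10, -236)/(((19749 + 19507)*(x(k(-5*4, 10), -84) + 15678))) = (-7 - 10)²/(((19749 + 19507)*(1/(-2*10*(-5*4)) + 15678))) = (-17)²/((39256*(1/(-2*10*(-20)) + 15678))) = 289/((39256*(1/400 + 15678))) = 289/((39256*(6271201/400))) = 289/(30772783307/50) = 289*(50/30772783307) = 14450/30772783307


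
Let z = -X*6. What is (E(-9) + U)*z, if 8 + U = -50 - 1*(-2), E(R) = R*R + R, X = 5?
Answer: -480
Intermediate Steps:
E(R) = R + R² (E(R) = R² + R = R + R²)
U = -56 (U = -8 + (-50 - 1*(-2)) = -8 + (-50 + 2) = -8 - 48 = -56)
z = -30 (z = -1*5*6 = -5*6 = -30)
(E(-9) + U)*z = (-9*(1 - 9) - 56)*(-30) = (-9*(-8) - 56)*(-30) = (72 - 56)*(-30) = 16*(-30) = -480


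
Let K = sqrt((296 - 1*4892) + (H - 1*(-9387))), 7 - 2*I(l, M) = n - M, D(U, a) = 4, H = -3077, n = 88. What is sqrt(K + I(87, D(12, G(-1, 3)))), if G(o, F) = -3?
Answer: sqrt(-154 + 4*sqrt(1714))/2 ≈ 1.7031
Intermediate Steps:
I(l, M) = -81/2 + M/2 (I(l, M) = 7/2 - (88 - M)/2 = 7/2 + (-44 + M/2) = -81/2 + M/2)
K = sqrt(1714) (K = sqrt((296 - 1*4892) + (-3077 - 1*(-9387))) = sqrt((296 - 4892) + (-3077 + 9387)) = sqrt(-4596 + 6310) = sqrt(1714) ≈ 41.401)
sqrt(K + I(87, D(12, G(-1, 3)))) = sqrt(sqrt(1714) + (-81/2 + (1/2)*4)) = sqrt(sqrt(1714) + (-81/2 + 2)) = sqrt(sqrt(1714) - 77/2) = sqrt(-77/2 + sqrt(1714))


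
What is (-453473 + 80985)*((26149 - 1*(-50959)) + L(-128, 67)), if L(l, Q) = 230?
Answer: -28807476944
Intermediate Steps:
(-453473 + 80985)*((26149 - 1*(-50959)) + L(-128, 67)) = (-453473 + 80985)*((26149 - 1*(-50959)) + 230) = -372488*((26149 + 50959) + 230) = -372488*(77108 + 230) = -372488*77338 = -28807476944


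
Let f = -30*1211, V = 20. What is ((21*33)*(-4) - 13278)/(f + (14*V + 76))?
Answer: 8025/17987 ≈ 0.44616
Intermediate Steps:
f = -36330
((21*33)*(-4) - 13278)/(f + (14*V + 76)) = ((21*33)*(-4) - 13278)/(-36330 + (14*20 + 76)) = (693*(-4) - 13278)/(-36330 + (280 + 76)) = (-2772 - 13278)/(-36330 + 356) = -16050/(-35974) = -16050*(-1/35974) = 8025/17987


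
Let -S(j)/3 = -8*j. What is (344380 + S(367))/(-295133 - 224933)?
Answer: -176594/260033 ≈ -0.67912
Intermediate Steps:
S(j) = 24*j (S(j) = -(-24)*j = 24*j)
(344380 + S(367))/(-295133 - 224933) = (344380 + 24*367)/(-295133 - 224933) = (344380 + 8808)/(-520066) = 353188*(-1/520066) = -176594/260033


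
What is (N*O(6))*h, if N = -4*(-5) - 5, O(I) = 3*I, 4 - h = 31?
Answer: -7290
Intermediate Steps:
h = -27 (h = 4 - 1*31 = 4 - 31 = -27)
N = 15 (N = 20 - 5 = 15)
(N*O(6))*h = (15*(3*6))*(-27) = (15*18)*(-27) = 270*(-27) = -7290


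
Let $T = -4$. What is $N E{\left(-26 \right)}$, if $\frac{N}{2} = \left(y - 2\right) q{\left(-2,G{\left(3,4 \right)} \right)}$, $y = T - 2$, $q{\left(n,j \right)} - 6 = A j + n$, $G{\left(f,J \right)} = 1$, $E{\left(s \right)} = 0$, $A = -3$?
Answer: $0$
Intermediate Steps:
$q{\left(n,j \right)} = 6 + n - 3 j$ ($q{\left(n,j \right)} = 6 - \left(- n + 3 j\right) = 6 + n - 3 j$)
$y = -6$ ($y = -4 - 2 = -6$)
$N = -16$ ($N = 2 \left(-6 - 2\right) \left(6 - 2 - 3\right) = 2 \left(- 8 \left(6 - 2 - 3\right)\right) = 2 \left(\left(-8\right) 1\right) = 2 \left(-8\right) = -16$)
$N E{\left(-26 \right)} = \left(-16\right) 0 = 0$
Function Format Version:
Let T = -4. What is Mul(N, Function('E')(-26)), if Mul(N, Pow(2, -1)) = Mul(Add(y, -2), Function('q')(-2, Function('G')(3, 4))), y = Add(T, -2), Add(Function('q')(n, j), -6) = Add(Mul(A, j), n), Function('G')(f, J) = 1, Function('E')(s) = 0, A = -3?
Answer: 0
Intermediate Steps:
Function('q')(n, j) = Add(6, n, Mul(-3, j)) (Function('q')(n, j) = Add(6, Add(Mul(-3, j), n)) = Add(6, Add(n, Mul(-3, j))) = Add(6, n, Mul(-3, j)))
y = -6 (y = Add(-4, -2) = -6)
N = -16 (N = Mul(2, Mul(Add(-6, -2), Add(6, -2, Mul(-3, 1)))) = Mul(2, Mul(-8, Add(6, -2, -3))) = Mul(2, Mul(-8, 1)) = Mul(2, -8) = -16)
Mul(N, Function('E')(-26)) = Mul(-16, 0) = 0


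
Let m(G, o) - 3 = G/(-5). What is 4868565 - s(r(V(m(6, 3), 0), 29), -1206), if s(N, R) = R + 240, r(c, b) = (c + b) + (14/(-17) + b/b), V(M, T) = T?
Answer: 4869531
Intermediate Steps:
m(G, o) = 3 - G/5 (m(G, o) = 3 + G/(-5) = 3 + G*(-⅕) = 3 - G/5)
r(c, b) = 3/17 + b + c (r(c, b) = (b + c) + (14*(-1/17) + 1) = (b + c) + (-14/17 + 1) = (b + c) + 3/17 = 3/17 + b + c)
s(N, R) = 240 + R
4868565 - s(r(V(m(6, 3), 0), 29), -1206) = 4868565 - (240 - 1206) = 4868565 - 1*(-966) = 4868565 + 966 = 4869531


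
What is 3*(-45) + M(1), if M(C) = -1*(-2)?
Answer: -133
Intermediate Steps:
M(C) = 2
3*(-45) + M(1) = 3*(-45) + 2 = -135 + 2 = -133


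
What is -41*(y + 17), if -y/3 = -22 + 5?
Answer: -2788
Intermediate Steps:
y = 51 (y = -3*(-22 + 5) = -3*(-17) = 51)
-41*(y + 17) = -41*(51 + 17) = -41*68 = -2788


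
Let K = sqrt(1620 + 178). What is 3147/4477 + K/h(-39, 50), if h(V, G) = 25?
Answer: 3147/4477 + sqrt(1798)/25 ≈ 2.3990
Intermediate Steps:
K = sqrt(1798) ≈ 42.403
3147/4477 + K/h(-39, 50) = 3147/4477 + sqrt(1798)/25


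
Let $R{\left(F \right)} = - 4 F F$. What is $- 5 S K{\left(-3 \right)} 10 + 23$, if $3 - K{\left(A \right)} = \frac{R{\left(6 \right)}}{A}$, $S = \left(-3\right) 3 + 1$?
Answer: $-17977$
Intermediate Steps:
$R{\left(F \right)} = - 4 F^{2}$
$S = -8$ ($S = -9 + 1 = -8$)
$K{\left(A \right)} = 3 + \frac{144}{A}$ ($K{\left(A \right)} = 3 - \frac{\left(-4\right) 6^{2}}{A} = 3 - \frac{\left(-4\right) 36}{A} = 3 - - \frac{144}{A} = 3 + \frac{144}{A}$)
$- 5 S K{\left(-3 \right)} 10 + 23 = \left(-5\right) \left(-8\right) \left(3 + \frac{144}{-3}\right) 10 + 23 = 40 \left(3 + 144 \left(- \frac{1}{3}\right)\right) 10 + 23 = 40 \left(3 - 48\right) 10 + 23 = 40 \left(-45\right) 10 + 23 = \left(-1800\right) 10 + 23 = -18000 + 23 = -17977$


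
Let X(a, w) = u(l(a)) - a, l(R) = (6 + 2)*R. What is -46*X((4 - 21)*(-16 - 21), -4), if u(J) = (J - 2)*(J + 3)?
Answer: -1164969366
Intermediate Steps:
l(R) = 8*R
u(J) = (-2 + J)*(3 + J)
X(a, w) = -6 + 7*a + 64*a**2 (X(a, w) = (-6 + 8*a + (8*a)**2) - a = (-6 + 8*a + 64*a**2) - a = -6 + 7*a + 64*a**2)
-46*X((4 - 21)*(-16 - 21), -4) = -46*(-6 + 7*((4 - 21)*(-16 - 21)) + 64*((4 - 21)*(-16 - 21))**2) = -46*(-6 + 7*(-17*(-37)) + 64*(-17*(-37))**2) = -46*(-6 + 7*629 + 64*629**2) = -46*(-6 + 4403 + 64*395641) = -46*(-6 + 4403 + 25321024) = -46*25325421 = -1164969366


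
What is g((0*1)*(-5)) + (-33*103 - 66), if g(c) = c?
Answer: -3465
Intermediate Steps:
g((0*1)*(-5)) + (-33*103 - 66) = (0*1)*(-5) + (-33*103 - 66) = 0*(-5) + (-3399 - 66) = 0 - 3465 = -3465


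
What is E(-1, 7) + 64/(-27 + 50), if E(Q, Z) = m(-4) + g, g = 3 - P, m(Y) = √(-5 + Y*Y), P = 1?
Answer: 110/23 + √11 ≈ 8.0992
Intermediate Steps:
m(Y) = √(-5 + Y²)
g = 2 (g = 3 - 1*1 = 3 - 1 = 2)
E(Q, Z) = 2 + √11 (E(Q, Z) = √(-5 + (-4)²) + 2 = √(-5 + 16) + 2 = √11 + 2 = 2 + √11)
E(-1, 7) + 64/(-27 + 50) = (2 + √11) + 64/(-27 + 50) = (2 + √11) + 64/23 = 110/23 + √11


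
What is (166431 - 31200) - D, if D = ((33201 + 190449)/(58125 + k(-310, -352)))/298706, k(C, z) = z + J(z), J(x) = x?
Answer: 165677266903254/1225142659 ≈ 1.3523e+5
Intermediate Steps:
k(C, z) = 2*z (k(C, z) = z + z = 2*z)
D = 15975/1225142659 (D = ((33201 + 190449)/(58125 + 2*(-352)))/298706 = (223650/(58125 - 704))*(1/298706) = (223650/57421)*(1/298706) = (223650*(1/57421))*(1/298706) = (31950/8203)*(1/298706) = 15975/1225142659 ≈ 1.3039e-5)
(166431 - 31200) - D = (166431 - 31200) - 1*15975/1225142659 = 135231 - 15975/1225142659 = 165677266903254/1225142659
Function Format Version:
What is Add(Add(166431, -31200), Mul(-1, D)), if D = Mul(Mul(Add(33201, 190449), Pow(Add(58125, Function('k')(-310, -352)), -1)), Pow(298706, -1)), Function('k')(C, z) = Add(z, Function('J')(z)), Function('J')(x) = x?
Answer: Rational(165677266903254, 1225142659) ≈ 1.3523e+5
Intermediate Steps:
Function('k')(C, z) = Mul(2, z) (Function('k')(C, z) = Add(z, z) = Mul(2, z))
D = Rational(15975, 1225142659) (D = Mul(Mul(Add(33201, 190449), Pow(Add(58125, Mul(2, -352)), -1)), Pow(298706, -1)) = Mul(Mul(223650, Pow(Add(58125, -704), -1)), Rational(1, 298706)) = Mul(Mul(223650, Pow(57421, -1)), Rational(1, 298706)) = Mul(Mul(223650, Rational(1, 57421)), Rational(1, 298706)) = Mul(Rational(31950, 8203), Rational(1, 298706)) = Rational(15975, 1225142659) ≈ 1.3039e-5)
Add(Add(166431, -31200), Mul(-1, D)) = Add(Add(166431, -31200), Mul(-1, Rational(15975, 1225142659))) = Add(135231, Rational(-15975, 1225142659)) = Rational(165677266903254, 1225142659)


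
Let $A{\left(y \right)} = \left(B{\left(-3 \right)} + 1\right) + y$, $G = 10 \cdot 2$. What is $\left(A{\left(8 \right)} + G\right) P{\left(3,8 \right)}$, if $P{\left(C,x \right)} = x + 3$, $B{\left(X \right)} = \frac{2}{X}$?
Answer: $\frac{935}{3} \approx 311.67$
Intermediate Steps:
$G = 20$
$A{\left(y \right)} = \frac{1}{3} + y$ ($A{\left(y \right)} = \left(\frac{2}{-3} + 1\right) + y = \left(2 \left(- \frac{1}{3}\right) + 1\right) + y = \left(- \frac{2}{3} + 1\right) + y = \frac{1}{3} + y$)
$P{\left(C,x \right)} = 3 + x$
$\left(A{\left(8 \right)} + G\right) P{\left(3,8 \right)} = \left(\left(\frac{1}{3} + 8\right) + 20\right) \left(3 + 8\right) = \left(\frac{25}{3} + 20\right) 11 = \frac{85}{3} \cdot 11 = \frac{935}{3}$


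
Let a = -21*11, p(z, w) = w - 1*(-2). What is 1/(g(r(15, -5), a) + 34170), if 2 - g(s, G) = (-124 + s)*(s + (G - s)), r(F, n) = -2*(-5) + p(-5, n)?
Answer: 1/7145 ≈ 0.00013996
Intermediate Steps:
p(z, w) = 2 + w (p(z, w) = w + 2 = 2 + w)
r(F, n) = 12 + n (r(F, n) = -2*(-5) + (2 + n) = 10 + (2 + n) = 12 + n)
a = -231
g(s, G) = 2 - G*(-124 + s) (g(s, G) = 2 - (-124 + s)*(s + (G - s)) = 2 - (-124 + s)*G = 2 - G*(-124 + s))
1/(g(r(15, -5), a) + 34170) = 1/((2 + 124*(-231) - 1*(-231)*(12 - 5)) + 34170) = 1/((2 - 28644 - 1*(-231)*7) + 34170) = 1/((2 - 28644 + 1617) + 34170) = 1/(-27025 + 34170) = 1/7145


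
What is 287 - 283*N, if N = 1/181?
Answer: 51664/181 ≈ 285.44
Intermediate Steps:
N = 1/181 ≈ 0.0055249
287 - 283*N = 287 - 283*1/181 = 287 - 283/181 = 51664/181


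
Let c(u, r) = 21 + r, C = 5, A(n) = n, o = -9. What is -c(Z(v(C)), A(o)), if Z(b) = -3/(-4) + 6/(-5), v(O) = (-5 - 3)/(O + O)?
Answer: -12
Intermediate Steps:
v(O) = -4/O (v(O) = -8*1/(2*O) = -4/O)
Z(b) = -9/20 (Z(b) = -3*(-¼) + 6*(-⅕) = ¾ - 6/5 = -9/20)
-c(Z(v(C)), A(o)) = -(21 - 9) = -1*12 = -12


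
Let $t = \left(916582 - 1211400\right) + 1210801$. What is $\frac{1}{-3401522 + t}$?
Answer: $- \frac{1}{2485539} \approx -4.0233 \cdot 10^{-7}$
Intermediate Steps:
$t = 915983$ ($t = -294818 + 1210801 = 915983$)
$\frac{1}{-3401522 + t} = \frac{1}{-3401522 + 915983} = \frac{1}{-2485539} = - \frac{1}{2485539}$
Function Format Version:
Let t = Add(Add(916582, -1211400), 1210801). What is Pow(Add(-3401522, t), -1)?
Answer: Rational(-1, 2485539) ≈ -4.0233e-7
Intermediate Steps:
t = 915983 (t = Add(-294818, 1210801) = 915983)
Pow(Add(-3401522, t), -1) = Pow(Add(-3401522, 915983), -1) = Pow(-2485539, -1) = Rational(-1, 2485539)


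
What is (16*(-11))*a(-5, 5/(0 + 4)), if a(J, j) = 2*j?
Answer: -440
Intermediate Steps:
(16*(-11))*a(-5, 5/(0 + 4)) = (16*(-11))*(2*(5/(0 + 4))) = -352*5/4 = -176*5/2 = -440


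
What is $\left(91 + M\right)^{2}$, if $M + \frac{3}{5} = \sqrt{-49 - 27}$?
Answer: $\frac{202404}{25} + \frac{1808 i \sqrt{19}}{5} \approx 8096.2 + 1576.2 i$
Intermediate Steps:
$M = - \frac{3}{5} + 2 i \sqrt{19}$ ($M = - \frac{3}{5} + \sqrt{-49 - 27} = - \frac{3}{5} + \sqrt{-76} = - \frac{3}{5} + 2 i \sqrt{19} \approx -0.6 + 8.7178 i$)
$\left(91 + M\right)^{2} = \left(91 - \left(\frac{3}{5} - 2 i \sqrt{19}\right)\right)^{2} = \left(\frac{452}{5} + 2 i \sqrt{19}\right)^{2}$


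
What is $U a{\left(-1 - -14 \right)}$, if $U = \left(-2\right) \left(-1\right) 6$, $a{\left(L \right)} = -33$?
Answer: $-396$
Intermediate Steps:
$U = 12$ ($U = 2 \cdot 6 = 12$)
$U a{\left(-1 - -14 \right)} = 12 \left(-33\right) = -396$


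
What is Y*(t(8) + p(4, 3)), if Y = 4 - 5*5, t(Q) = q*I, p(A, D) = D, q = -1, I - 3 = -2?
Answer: -42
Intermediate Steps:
I = 1 (I = 3 - 2 = 1)
t(Q) = -1 (t(Q) = -1*1 = -1)
Y = -21 (Y = 4 - 25 = -21)
Y*(t(8) + p(4, 3)) = -21*(-1 + 3) = -21*2 = -42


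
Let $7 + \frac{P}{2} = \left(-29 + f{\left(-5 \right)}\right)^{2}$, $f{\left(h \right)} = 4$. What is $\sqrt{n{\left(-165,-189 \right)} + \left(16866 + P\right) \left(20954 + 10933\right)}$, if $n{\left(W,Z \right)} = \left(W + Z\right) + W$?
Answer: $\sqrt{577217955} \approx 24025.0$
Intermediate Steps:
$n{\left(W,Z \right)} = Z + 2 W$
$P = 1236$ ($P = -14 + 2 \left(-29 + 4\right)^{2} = -14 + 2 \left(-25\right)^{2} = -14 + 2 \cdot 625 = -14 + 1250 = 1236$)
$\sqrt{n{\left(-165,-189 \right)} + \left(16866 + P\right) \left(20954 + 10933\right)} = \sqrt{\left(-189 + 2 \left(-165\right)\right) + \left(16866 + 1236\right) \left(20954 + 10933\right)} = \sqrt{\left(-189 - 330\right) + 18102 \cdot 31887} = \sqrt{-519 + 577218474} = \sqrt{577217955}$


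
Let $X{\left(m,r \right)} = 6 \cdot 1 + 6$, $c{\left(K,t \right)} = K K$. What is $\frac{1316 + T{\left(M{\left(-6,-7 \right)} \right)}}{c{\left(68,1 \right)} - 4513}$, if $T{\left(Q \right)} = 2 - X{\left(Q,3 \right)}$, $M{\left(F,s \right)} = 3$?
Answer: $\frac{1306}{111} \approx 11.766$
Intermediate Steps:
$c{\left(K,t \right)} = K^{2}$
$X{\left(m,r \right)} = 12$ ($X{\left(m,r \right)} = 6 + 6 = 12$)
$T{\left(Q \right)} = -10$ ($T{\left(Q \right)} = 2 - 12 = -10$)
$\frac{1316 + T{\left(M{\left(-6,-7 \right)} \right)}}{c{\left(68,1 \right)} - 4513} = \frac{1316 - 10}{68^{2} - 4513} = \frac{1306}{4624 - 4513} = \frac{1306}{111}$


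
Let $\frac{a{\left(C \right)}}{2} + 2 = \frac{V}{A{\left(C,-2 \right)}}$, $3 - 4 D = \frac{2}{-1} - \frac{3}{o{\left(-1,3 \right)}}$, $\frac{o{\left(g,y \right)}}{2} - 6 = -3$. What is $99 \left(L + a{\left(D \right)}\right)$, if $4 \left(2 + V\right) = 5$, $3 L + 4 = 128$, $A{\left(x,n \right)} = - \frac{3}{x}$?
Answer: $\frac{60225}{16} \approx 3764.1$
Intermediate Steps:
$o{\left(g,y \right)} = 6$ ($o{\left(g,y \right)} = 12 + 2 \left(-3\right) = 12 - 6 = 6$)
$L = \frac{124}{3}$ ($L = - \frac{4}{3} + \frac{1}{3} \cdot 128 = - \frac{4}{3} + \frac{128}{3} = \frac{124}{3} \approx 41.333$)
$D = \frac{11}{8}$ ($D = \frac{3}{4} - \frac{\frac{2}{-1} - \frac{3}{6}}{4} = \frac{3}{4} - \frac{2 \left(-1\right) - \frac{1}{2}}{4} = \frac{3}{4} - \frac{-2 - \frac{1}{2}}{4} = \frac{3}{4} - - \frac{5}{8} = \frac{3}{4} + \frac{5}{8} = \frac{11}{8} \approx 1.375$)
$V = - \frac{3}{4}$ ($V = -2 + \frac{1}{4} \cdot 5 = -2 + \frac{5}{4} = - \frac{3}{4} \approx -0.75$)
$a{\left(C \right)} = -4 + \frac{C}{2}$ ($a{\left(C \right)} = -4 + 2 \left(- \frac{3}{4 \left(- \frac{3}{C}\right)}\right) = -4 + 2 \left(- \frac{3 \left(- \frac{C}{3}\right)}{4}\right) = -4 + 2 \frac{C}{4} = -4 + \frac{C}{2}$)
$99 \left(L + a{\left(D \right)}\right) = 99 \left(\frac{124}{3} + \left(-4 + \frac{1}{2} \cdot \frac{11}{8}\right)\right) = 99 \left(\frac{124}{3} + \left(-4 + \frac{11}{16}\right)\right) = 99 \left(\frac{124}{3} - \frac{53}{16}\right) = 99 \cdot \frac{1825}{48} = \frac{60225}{16}$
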